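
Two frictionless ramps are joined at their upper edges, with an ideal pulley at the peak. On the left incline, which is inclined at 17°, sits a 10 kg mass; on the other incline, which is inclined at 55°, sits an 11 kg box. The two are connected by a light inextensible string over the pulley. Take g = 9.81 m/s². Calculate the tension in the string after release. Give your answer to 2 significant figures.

57 N

Resolve each weight along its own incline: the 10 kg mass has component 10 × 9.81 × sin 17° = 28.682 N down its slope, and the 11 kg mass has 11 × 9.81 × sin 55° = 88.395 N down its slope.
The 11 kg side's 88.395 N exceeds the other side's 28.682 N, so that mass slides down and the 10 kg mass slides up. Taking that direction as positive, Newton's second law for the whole system gives 88.395 − 28.682 = (10 + 11) a, so a = 59.713 / 21 = 2.8435 m/s².
For the 10 kg mass (up-slope positive): T − 28.682 = 10 × 2.8435, so T = 57.117 N.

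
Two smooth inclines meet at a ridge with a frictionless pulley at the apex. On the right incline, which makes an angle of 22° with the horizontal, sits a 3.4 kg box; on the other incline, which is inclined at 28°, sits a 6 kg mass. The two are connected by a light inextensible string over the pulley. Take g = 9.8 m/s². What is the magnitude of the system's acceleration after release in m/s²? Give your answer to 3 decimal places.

Resolve each weight along its own incline: the 3.4 kg mass has component 3.4 × 9.8 × sin 22° = 12.482 N down its slope, and the 6 kg mass has 6 × 9.8 × sin 28° = 27.605 N down its slope.
The 6 kg side's 27.605 N exceeds the other side's 12.482 N, so that mass slides down and the 3.4 kg mass slides up. Taking that direction as positive, Newton's second law for the whole system gives 27.605 − 12.482 = (3.4 + 6) a, so a = 15.123 / 9.4 = 1.6088 m/s².

1.609 m/s²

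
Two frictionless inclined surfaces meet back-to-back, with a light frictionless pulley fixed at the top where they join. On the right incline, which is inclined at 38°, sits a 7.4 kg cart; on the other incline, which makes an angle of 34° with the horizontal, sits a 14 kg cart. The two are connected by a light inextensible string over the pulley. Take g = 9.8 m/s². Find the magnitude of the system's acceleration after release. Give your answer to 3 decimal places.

Resolve each weight along its own incline: the 7.4 kg mass has component 7.4 × 9.8 × sin 38° = 44.648 N down its slope, and the 14 kg mass has 14 × 9.8 × sin 34° = 76.721 N down its slope.
The 14 kg side's 76.721 N exceeds the other side's 44.648 N, so that mass slides down and the 7.4 kg mass slides up. Taking that direction as positive, Newton's second law for the whole system gives 76.721 − 44.648 = (7.4 + 14) a, so a = 32.073 / 21.4 = 1.4987 m/s².

1.499 m/s²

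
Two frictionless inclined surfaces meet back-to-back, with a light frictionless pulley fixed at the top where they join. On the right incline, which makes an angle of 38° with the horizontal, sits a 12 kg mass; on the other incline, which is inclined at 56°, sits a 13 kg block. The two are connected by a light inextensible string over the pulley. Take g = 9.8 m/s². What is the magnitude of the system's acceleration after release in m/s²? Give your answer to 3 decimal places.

Resolve each weight along its own incline: the 12 kg mass has component 12 × 9.8 × sin 38° = 72.402 N down its slope, and the 13 kg mass has 13 × 9.8 × sin 56° = 105.619 N down its slope.
The 13 kg side's 105.619 N exceeds the other side's 72.402 N, so that mass slides down and the 12 kg mass slides up. Taking that direction as positive, Newton's second law for the whole system gives 105.619 − 72.402 = (12 + 13) a, so a = 33.217 / 25 = 1.3287 m/s².

1.329 m/s²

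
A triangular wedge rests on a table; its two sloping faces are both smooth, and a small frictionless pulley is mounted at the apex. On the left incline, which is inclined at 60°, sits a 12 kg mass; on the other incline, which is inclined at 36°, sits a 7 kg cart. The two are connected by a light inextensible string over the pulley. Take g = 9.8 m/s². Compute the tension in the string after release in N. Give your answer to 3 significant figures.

Resolve each weight along its own incline: the 12 kg mass has component 12 × 9.8 × sin 60° = 101.845 N down its slope, and the 7 kg mass has 7 × 9.8 × sin 36° = 40.322 N down its slope.
The 12 kg side's 101.845 N exceeds the other side's 40.322 N, so that mass slides down and the 7 kg mass slides up. Taking that direction as positive, Newton's second law for the whole system gives 101.845 − 40.322 = (12 + 7) a, so a = 61.523 / 19 = 3.2381 m/s².
For the 7 kg mass (up-slope positive): T − 40.322 = 7 × 3.2381, so T = 62.989 N.

63.0 N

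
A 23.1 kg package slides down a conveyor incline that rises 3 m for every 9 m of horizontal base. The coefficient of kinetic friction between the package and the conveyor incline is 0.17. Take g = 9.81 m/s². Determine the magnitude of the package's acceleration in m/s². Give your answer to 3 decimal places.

Resolving the weight along the incline: the component pulling the package down the slope is mg sin 18.43° = 23.1 × 9.81 × 0.3162 = 71.654 N, and the normal force is N = mg cos 18.43° = 23.1 × 9.81 × 0.9487 = 214.986 N.
Kinetic friction acts up the slope with magnitude f = μN = 0.17 × 214.986 = 36.548 N.
Net force along the incline is 71.654 − 36.548 = 35.106 N, so a = 35.106 / 23.1 = 1.5197 m/s².

1.520 m/s²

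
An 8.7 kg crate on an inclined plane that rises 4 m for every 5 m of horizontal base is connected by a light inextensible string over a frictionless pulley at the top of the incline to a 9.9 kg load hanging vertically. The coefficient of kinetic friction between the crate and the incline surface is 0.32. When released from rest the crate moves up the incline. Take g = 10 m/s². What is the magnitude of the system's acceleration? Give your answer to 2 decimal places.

1.23 m/s²

For the crate on the incline: the weight component along the slope is m₁g sin 38.66° = 8.7 × 10 × 0.6247 = 54.349 N and the normal force is N = m₁g cos 38.66° = 67.936 N.
Kinetic friction opposes the crate's motion up the incline: f = μN = 0.32 × 67.936 = 21.740 N acting down the slope.
Newton's second law for the crate (up-slope positive): T − 54.349 − 21.740 = 8.7 a. For the hanging load (downward positive): 9.9 × 10 − T = 9.9 a.
Adding the two equations eliminates T: 22.911 = 18.6 a, so a = 1.2318 m/s².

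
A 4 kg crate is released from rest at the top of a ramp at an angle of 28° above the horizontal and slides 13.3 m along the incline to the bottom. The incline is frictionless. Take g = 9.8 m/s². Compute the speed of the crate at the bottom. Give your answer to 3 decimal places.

11.063 m/s

The weight component along the incline is mg sin 28° = 18.403 N and the normal force is N = mg cos 28° = 34.612 N.
With no friction, a = g sin 28° = 4.6008 m/s².
Starting from rest over a distance of 13.3 m, v² = 2aL = 2 × 4.6008 × 13.3 = 122.3813, so v = 11.0626 m/s.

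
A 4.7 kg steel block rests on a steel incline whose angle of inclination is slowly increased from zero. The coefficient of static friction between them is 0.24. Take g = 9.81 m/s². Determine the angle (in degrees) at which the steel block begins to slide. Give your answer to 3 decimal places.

13.496°

At the threshold of sliding, static friction is at its maximum μ_s N and exactly balances the weight component along the incline: mg sin θ = μ_s mg cos θ.
Hence tan θ = μ_s = 0.24, so θ = arctan(0.24) = 13.4957°.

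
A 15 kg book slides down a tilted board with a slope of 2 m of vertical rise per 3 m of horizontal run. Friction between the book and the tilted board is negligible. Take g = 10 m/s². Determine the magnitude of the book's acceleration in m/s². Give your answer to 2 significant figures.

Resolving the weight along the incline: the component pulling the book down the slope is mg sin 33.69° = 15 × 10 × 0.5547 = 83.205 N, and the normal force is N = mg cos 33.69° = 15 × 10 × 0.8321 = 124.815 N.
With no friction the net force along the incline is 83.205 N, so a = g sin 33.69° = 83.205 / 15 = 5.5470 m/s².

5.5 m/s²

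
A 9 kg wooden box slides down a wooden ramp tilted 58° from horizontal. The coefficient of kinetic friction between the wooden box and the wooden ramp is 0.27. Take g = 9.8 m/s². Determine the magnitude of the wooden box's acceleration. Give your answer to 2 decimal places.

Resolving the weight along the incline: the component pulling the wooden box down the slope is mg sin 58° = 9 × 9.8 × 0.8480 = 74.794 N, and the normal force is N = mg cos 58° = 9 × 9.8 × 0.5299 = 46.737 N.
Kinetic friction acts up the slope with magnitude f = μN = 0.27 × 46.737 = 12.619 N.
Net force along the incline is 74.794 − 12.619 = 62.175 N, so a = 62.175 / 9 = 6.9083 m/s².

6.91 m/s²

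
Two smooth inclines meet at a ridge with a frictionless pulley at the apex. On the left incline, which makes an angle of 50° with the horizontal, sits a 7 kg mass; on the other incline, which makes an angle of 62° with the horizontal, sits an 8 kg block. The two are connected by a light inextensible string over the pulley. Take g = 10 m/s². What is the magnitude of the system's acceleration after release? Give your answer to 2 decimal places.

1.13 m/s²

Resolve each weight along its own incline: the 7 kg mass has component 7 × 10 × sin 50° = 53.623 N down its slope, and the 8 kg mass has 8 × 10 × sin 62° = 70.636 N down its slope.
The 8 kg side's 70.636 N exceeds the other side's 53.623 N, so that mass slides down and the 7 kg mass slides up. Taking that direction as positive, Newton's second law for the whole system gives 70.636 − 53.623 = (7 + 8) a, so a = 17.013 / 15 = 1.1342 m/s².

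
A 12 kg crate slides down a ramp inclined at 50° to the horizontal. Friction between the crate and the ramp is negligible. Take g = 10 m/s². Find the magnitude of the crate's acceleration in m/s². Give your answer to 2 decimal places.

Resolving the weight along the incline: the component pulling the crate down the slope is mg sin 50° = 12 × 10 × 0.7660 = 91.920 N, and the normal force is N = mg cos 50° = 12 × 10 × 0.6428 = 77.136 N.
With no friction the net force along the incline is 91.920 N, so a = g sin 50° = 91.920 / 12 = 7.6600 m/s².

7.66 m/s²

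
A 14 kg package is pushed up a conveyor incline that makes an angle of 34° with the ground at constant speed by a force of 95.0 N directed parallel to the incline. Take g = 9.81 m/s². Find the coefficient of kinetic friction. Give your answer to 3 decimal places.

0.160

At constant speed ΣF = 0 along the incline. The applied 95.0 N acts up the slope; the weight component mg sin 34° = 76.800 N and kinetic friction μN both act down the slope.
So 95.0 = 76.800 + μ × 113.860, giving μ = (95.0 − 76.800) / 113.860 = 0.1598.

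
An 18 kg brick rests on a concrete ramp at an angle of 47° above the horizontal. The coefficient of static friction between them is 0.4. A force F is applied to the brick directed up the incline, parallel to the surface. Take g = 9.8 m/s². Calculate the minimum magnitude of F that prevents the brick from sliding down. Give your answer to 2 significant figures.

The normal force is N = mg cos 47° = 120.305 N. With F at its minimum the brick is on the verge of sliding down, so static friction is at its maximum μ_s N = 0.4 × 120.305 = 48.122 N and acts up the slope.
Equilibrium along the incline: F + μ_s N = mg sin 47°, so F = 129.011 − 48.122 = 80.889 N.

81 N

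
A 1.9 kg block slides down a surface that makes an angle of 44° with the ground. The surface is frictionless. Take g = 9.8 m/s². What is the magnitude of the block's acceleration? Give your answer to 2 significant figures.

6.8 m/s²

Resolving the weight along the incline: the component pulling the block down the slope is mg sin 44° = 1.9 × 9.8 × 0.6947 = 12.935 N, and the normal force is N = mg cos 44° = 1.9 × 9.8 × 0.7193 = 13.393 N.
With no friction the net force along the incline is 12.935 N, so a = g sin 44° = 12.935 / 1.9 = 6.8079 m/s².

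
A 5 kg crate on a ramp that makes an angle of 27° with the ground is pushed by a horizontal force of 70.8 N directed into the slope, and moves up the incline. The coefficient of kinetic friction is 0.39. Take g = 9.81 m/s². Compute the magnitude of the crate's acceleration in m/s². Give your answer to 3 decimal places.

2.247 m/s²

The horizontal push has components F cos 27° = 70.8 × 0.8910 = 63.083 N up the incline and F sin 27° = 70.8 × 0.4540 = 32.143 N pressing into the surface.
The normal force is therefore N = mg cos 27° + F sin 27° = 43.704 + 32.143 = 75.847 N, and kinetic friction down the slope is μN = 0.39 × 75.847 = 29.580 N.
Along the incline: F cos 27° − mg sin 27° − μN = ma, so 63.083 − 22.269 − 29.580 = 5 a, giving a = 2.2468 m/s².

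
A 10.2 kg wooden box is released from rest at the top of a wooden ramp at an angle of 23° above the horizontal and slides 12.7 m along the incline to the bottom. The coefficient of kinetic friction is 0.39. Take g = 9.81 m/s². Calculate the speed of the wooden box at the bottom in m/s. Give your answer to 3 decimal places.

2.812 m/s

The weight component along the incline is mg sin 23° = 39.097 N and the normal force is N = mg cos 23° = 92.108 N.
Friction up the slope is f = μN = 0.39 × 92.108 = 35.922 N, so the net downslope force is 39.097 − 35.922 = 3.175 N and a = 3.175 / 10.2 = 0.3113 m/s².
Starting from rest over a distance of 12.7 m, v² = 2aL = 2 × 0.3113 × 12.7 = 7.9070, so v = 2.8119 m/s.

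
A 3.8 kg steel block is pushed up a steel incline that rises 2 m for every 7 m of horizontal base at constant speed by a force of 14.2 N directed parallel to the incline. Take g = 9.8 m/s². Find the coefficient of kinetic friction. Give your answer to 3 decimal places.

At constant speed ΣF = 0 along the incline. The applied 14.2 N acts up the slope; the weight component mg sin 15.95° = 10.231 N and kinetic friction μN both act down the slope.
So 14.2 = 10.231 + μ × 35.807, giving μ = (14.2 − 10.231) / 35.807 = 0.1108.

0.111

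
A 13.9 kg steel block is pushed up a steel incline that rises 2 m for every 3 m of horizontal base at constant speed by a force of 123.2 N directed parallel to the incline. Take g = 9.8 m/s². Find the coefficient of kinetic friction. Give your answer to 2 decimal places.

0.42

At constant speed ΣF = 0 along the incline. The applied 123.2 N acts up the slope; the weight component mg sin 33.69° = 75.561 N and kinetic friction μN both act down the slope.
So 123.2 = 75.561 + μ × 113.342, giving μ = (123.2 − 75.561) / 113.342 = 0.4203.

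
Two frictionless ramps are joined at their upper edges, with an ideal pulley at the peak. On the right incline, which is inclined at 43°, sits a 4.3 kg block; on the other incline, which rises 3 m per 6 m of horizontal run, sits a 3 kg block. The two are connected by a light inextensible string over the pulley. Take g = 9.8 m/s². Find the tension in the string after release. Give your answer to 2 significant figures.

20 N

Resolve each weight along its own incline: the 4.3 kg mass has component 4.3 × 9.8 × sin 43° = 28.739 N down its slope, and the 3 kg mass has 3 × 9.8 × sin 26.57° = 13.148 N down its slope.
The 4.3 kg side's 28.739 N exceeds the other side's 13.148 N, so that mass slides down and the 3 kg mass slides up. Taking that direction as positive, Newton's second law for the whole system gives 28.739 − 13.148 = (4.3 + 3) a, so a = 15.591 / 7.3 = 2.1358 m/s².
For the 3 kg mass (up-slope positive): T − 13.148 = 3 × 2.1358, so T = 19.555 N.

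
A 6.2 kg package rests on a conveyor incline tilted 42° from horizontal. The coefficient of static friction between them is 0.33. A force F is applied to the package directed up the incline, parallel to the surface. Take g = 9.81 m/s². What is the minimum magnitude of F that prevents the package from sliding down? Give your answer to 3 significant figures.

25.8 N

The normal force is N = mg cos 42° = 45.200 N. With F at its minimum the package is on the verge of sliding down, so static friction is at its maximum μ_s N = 0.33 × 45.200 = 14.916 N and acts up the slope.
Equilibrium along the incline: F + μ_s N = mg sin 42°, so F = 40.698 − 14.916 = 25.782 N.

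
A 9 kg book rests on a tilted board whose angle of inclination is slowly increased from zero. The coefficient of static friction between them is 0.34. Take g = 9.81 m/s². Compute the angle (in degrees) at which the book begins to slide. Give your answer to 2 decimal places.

18.78°

At the threshold of sliding, static friction is at its maximum μ_s N and exactly balances the weight component along the incline: mg sin θ = μ_s mg cos θ.
Hence tan θ = μ_s = 0.34, so θ = arctan(0.34) = 18.7780°.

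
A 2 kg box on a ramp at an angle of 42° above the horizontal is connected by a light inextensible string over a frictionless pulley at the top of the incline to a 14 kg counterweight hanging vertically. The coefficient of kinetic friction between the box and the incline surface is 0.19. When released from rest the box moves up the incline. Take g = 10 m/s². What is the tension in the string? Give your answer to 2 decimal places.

31.68 N

For the box on the incline: the weight component along the slope is m₁g sin 42° = 2 × 10 × 0.6691 = 13.382 N and the normal force is N = m₁g cos 42° = 14.863 N.
Kinetic friction opposes the box's motion up the incline: f = μN = 0.19 × 14.863 = 2.824 N acting down the slope.
Newton's second law for the box (up-slope positive): T − 13.382 − 2.824 = 2 a. For the hanging counterweight (downward positive): 14 × 10 − T = 14 a.
Adding the two equations eliminates T: 123.794 = 16 a, so a = 7.7371 m/s².
Then from the hanging counterweight's equation, T = 14 × (10 − 7.7371) = 31.681 N.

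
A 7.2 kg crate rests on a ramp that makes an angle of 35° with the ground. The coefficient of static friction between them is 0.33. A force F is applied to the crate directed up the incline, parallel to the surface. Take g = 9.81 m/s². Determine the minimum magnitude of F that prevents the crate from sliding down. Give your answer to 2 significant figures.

The normal force is N = mg cos 35° = 57.858 N. With F at its minimum the crate is on the verge of sliding down, so static friction is at its maximum μ_s N = 0.33 × 57.858 = 19.093 N and acts up the slope.
Equilibrium along the incline: F + μ_s N = mg sin 35°, so F = 40.513 − 19.093 = 21.420 N.

21 N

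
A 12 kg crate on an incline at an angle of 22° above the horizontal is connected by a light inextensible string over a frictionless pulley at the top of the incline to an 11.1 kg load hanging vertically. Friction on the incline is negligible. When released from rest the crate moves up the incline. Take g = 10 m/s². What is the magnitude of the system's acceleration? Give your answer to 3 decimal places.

For the crate on the incline: the weight component along the slope is m₁g sin 22° = 12 × 10 × 0.3746 = 44.952 N and the normal force is N = m₁g cos 22° = 111.262 N.
Newton's second law for the crate (up-slope positive): T − 44.952 = 12 a. For the hanging load (downward positive): 11.1 × 10 − T = 11.1 a.
Adding the two equations eliminates T: 66.048 = 23.1 a, so a = 2.8592 m/s².

2.859 m/s²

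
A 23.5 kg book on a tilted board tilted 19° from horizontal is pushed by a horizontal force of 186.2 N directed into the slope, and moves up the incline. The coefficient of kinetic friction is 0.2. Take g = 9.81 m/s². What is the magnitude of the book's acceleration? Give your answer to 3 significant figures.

The horizontal push has components F cos 19° = 186.2 × 0.9455 = 176.052 N up the incline and F sin 19° = 186.2 × 0.3256 = 60.627 N pressing into the surface.
The normal force is therefore N = mg cos 19° + F sin 19° = 217.971 + 60.627 = 278.598 N, and kinetic friction down the slope is μN = 0.2 × 278.598 = 55.720 N.
Along the incline: F cos 19° − mg sin 19° − μN = ma, so 176.052 − 75.062 − 55.720 = 23.5 a, giving a = 1.9264 m/s².

1.93 m/s²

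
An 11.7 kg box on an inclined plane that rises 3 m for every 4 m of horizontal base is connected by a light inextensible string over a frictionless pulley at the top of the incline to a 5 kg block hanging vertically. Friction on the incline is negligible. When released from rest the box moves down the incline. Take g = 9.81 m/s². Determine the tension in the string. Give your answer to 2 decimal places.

54.98 N

For the box on the incline: the weight component along the slope is m₁g sin 36.87° = 11.7 × 9.81 × 0.6000 = 68.866 N and the normal force is N = m₁g cos 36.87° = 91.822 N.
Newton's second law for the box (down-slope positive): 68.866 − T = 11.7 a. For the hanging block (upward positive): T − 5 × 9.81 = 5 a.
Adding the two equations eliminates T: 19.816 = 16.7 a, so a = 1.1866 m/s².
Then from the hanging block's equation, T = 5 × (9.81 + 1.1866) = 54.983 N.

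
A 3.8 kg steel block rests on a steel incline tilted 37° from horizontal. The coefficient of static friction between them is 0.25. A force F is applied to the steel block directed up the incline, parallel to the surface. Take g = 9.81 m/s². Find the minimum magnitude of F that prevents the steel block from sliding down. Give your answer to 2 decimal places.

The normal force is N = mg cos 37° = 29.772 N. With F at its minimum the steel block is on the verge of sliding down, so static friction is at its maximum μ_s N = 0.25 × 29.772 = 7.443 N and acts up the slope.
Equilibrium along the incline: F + μ_s N = mg sin 37°, so F = 22.434 − 7.443 = 14.991 N.

14.99 N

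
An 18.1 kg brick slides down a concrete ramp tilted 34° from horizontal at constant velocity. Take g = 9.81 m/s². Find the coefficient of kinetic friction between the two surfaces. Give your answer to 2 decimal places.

At constant velocity the net force along the incline is zero: mg sin 34° = μ mg cos 34°.
So μ = tan 34° = 0.5592 / 0.8290 = 0.6745.

0.67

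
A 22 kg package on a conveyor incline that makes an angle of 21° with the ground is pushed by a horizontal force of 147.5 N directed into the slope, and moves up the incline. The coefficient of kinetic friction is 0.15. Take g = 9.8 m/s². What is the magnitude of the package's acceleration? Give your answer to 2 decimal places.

1.01 m/s²

The horizontal push has components F cos 21° = 147.5 × 0.9336 = 137.706 N up the incline and F sin 21° = 147.5 × 0.3584 = 52.864 N pressing into the surface.
The normal force is therefore N = mg cos 21° + F sin 21° = 201.284 + 52.864 = 254.148 N, and kinetic friction down the slope is μN = 0.15 × 254.148 = 38.122 N.
Along the incline: F cos 21° − mg sin 21° − μN = ma, so 137.706 − 77.271 − 38.122 = 22 a, giving a = 1.0142 m/s².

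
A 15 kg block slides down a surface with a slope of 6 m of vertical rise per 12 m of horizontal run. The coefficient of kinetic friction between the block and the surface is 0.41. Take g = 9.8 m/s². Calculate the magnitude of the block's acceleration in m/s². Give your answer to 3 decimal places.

0.789 m/s²

Resolving the weight along the incline: the component pulling the block down the slope is mg sin 26.57° = 15 × 9.8 × 0.4472 = 65.738 N, and the normal force is N = mg cos 26.57° = 15 × 9.8 × 0.8944 = 131.477 N.
Kinetic friction acts up the slope with magnitude f = μN = 0.41 × 131.477 = 53.906 N.
Net force along the incline is 65.738 − 53.906 = 11.832 N, so a = 11.832 / 15 = 0.7888 m/s².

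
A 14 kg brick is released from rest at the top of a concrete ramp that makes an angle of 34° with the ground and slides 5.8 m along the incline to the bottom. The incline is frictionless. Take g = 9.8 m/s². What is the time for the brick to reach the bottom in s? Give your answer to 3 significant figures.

1.45 s

The weight component along the incline is mg sin 34° = 76.721 N and the normal force is N = mg cos 34° = 113.744 N.
With no friction, a = g sin 34° = 5.4801 m/s².
Starting from rest, L = ½at², so t = √(2L/a) = √(2 × 5.8 / 5.4801) = 1.4549 s.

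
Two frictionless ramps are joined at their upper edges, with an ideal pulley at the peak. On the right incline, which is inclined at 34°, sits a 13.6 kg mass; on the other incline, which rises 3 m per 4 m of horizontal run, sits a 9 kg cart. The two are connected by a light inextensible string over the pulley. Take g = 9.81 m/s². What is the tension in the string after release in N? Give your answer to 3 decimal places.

61.588 N

Resolve each weight along its own incline: the 13.6 kg mass has component 13.6 × 9.81 × sin 34° = 74.605 N down its slope, and the 9 kg mass has 9 × 9.81 × sin 36.87° = 52.974 N down its slope.
The 13.6 kg side's 74.605 N exceeds the other side's 52.974 N, so that mass slides down and the 9 kg mass slides up. Taking that direction as positive, Newton's second law for the whole system gives 74.605 − 52.974 = (13.6 + 9) a, so a = 21.631 / 22.6 = 0.9571 m/s².
For the 9 kg mass (up-slope positive): T − 52.974 = 9 × 0.9571, so T = 61.588 N.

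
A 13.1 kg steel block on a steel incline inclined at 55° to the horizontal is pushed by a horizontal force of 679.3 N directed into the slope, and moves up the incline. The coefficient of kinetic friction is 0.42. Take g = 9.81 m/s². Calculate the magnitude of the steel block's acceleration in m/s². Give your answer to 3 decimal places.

The horizontal push has components F cos 55° = 679.3 × 0.5736 = 389.646 N up the incline and F sin 55° = 679.3 × 0.8192 = 556.483 N pressing into the surface.
The normal force is therefore N = mg cos 55° + F sin 55° = 73.714 + 556.483 = 630.197 N, and kinetic friction down the slope is μN = 0.42 × 630.197 = 264.683 N.
Along the incline: F cos 55° − mg sin 55° − μN = ma, so 389.646 − 105.276 − 264.683 = 13.1 a, giving a = 1.5028 m/s².

1.503 m/s²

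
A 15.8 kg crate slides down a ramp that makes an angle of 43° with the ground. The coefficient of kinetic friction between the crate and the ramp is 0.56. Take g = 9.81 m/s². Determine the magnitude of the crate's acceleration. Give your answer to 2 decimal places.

2.67 m/s²

Resolving the weight along the incline: the component pulling the crate down the slope is mg sin 43° = 15.8 × 9.81 × 0.6820 = 105.709 N, and the normal force is N = mg cos 43° = 15.8 × 9.81 × 0.7314 = 113.366 N.
Kinetic friction acts up the slope with magnitude f = μN = 0.56 × 113.366 = 63.485 N.
Net force along the incline is 105.709 − 63.485 = 42.224 N, so a = 42.224 / 15.8 = 2.6724 m/s².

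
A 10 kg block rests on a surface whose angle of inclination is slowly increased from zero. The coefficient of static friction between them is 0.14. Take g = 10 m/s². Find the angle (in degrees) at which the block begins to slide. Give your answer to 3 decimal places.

7.970°

At the threshold of sliding, static friction is at its maximum μ_s N and exactly balances the weight component along the incline: mg sin θ = μ_s mg cos θ.
Hence tan θ = μ_s = 0.14, so θ = arctan(0.14) = 7.9696°.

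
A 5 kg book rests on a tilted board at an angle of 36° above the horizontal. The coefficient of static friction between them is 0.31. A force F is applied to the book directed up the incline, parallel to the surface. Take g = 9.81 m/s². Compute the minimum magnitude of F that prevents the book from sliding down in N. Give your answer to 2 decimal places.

The normal force is N = mg cos 36° = 39.682 N. With F at its minimum the book is on the verge of sliding down, so static friction is at its maximum μ_s N = 0.31 × 39.682 = 12.301 N and acts up the slope.
Equilibrium along the incline: F + μ_s N = mg sin 36°, so F = 28.831 − 12.301 = 16.530 N.

16.53 N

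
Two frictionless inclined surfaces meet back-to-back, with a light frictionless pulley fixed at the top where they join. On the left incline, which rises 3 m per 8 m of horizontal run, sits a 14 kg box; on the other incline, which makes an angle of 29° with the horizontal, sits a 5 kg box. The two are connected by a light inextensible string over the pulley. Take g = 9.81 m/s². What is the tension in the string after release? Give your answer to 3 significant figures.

Resolve each weight along its own incline: the 14 kg mass has component 14 × 9.81 × sin 20.56° = 48.223 N down its slope, and the 5 kg mass has 5 × 9.81 × sin 29° = 23.780 N down its slope.
The 14 kg side's 48.223 N exceeds the other side's 23.780 N, so that mass slides down and the 5 kg mass slides up. Taking that direction as positive, Newton's second law for the whole system gives 48.223 − 23.780 = (14 + 5) a, so a = 24.443 / 19 = 1.2865 m/s².
For the 5 kg mass (up-slope positive): T − 23.780 = 5 × 1.2865, so T = 30.213 N.

30.2 N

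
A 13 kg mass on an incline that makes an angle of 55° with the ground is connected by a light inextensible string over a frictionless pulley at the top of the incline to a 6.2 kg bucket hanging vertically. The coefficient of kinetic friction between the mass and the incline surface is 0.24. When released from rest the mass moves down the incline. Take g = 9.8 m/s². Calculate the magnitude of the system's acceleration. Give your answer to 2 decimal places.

For the mass on the incline: the weight component along the slope is m₁g sin 55° = 13 × 9.8 × 0.8192 = 104.366 N and the normal force is N = m₁g cos 55° = 73.074 N.
Kinetic friction opposes the mass's motion down the incline: f = μN = 0.24 × 73.074 = 17.538 N acting up the slope.
Newton's second law for the mass (down-slope positive): 104.366 − 17.538 − T = 13 a. For the hanging bucket (upward positive): T − 6.2 × 9.8 = 6.2 a.
Adding the two equations eliminates T: 26.068 = 19.2 a, so a = 1.3577 m/s².

1.36 m/s²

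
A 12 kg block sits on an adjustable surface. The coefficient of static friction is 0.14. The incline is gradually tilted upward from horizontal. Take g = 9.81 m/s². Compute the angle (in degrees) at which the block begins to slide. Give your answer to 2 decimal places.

At the threshold of sliding, static friction is at its maximum μ_s N and exactly balances the weight component along the incline: mg sin θ = μ_s mg cos θ.
Hence tan θ = μ_s = 0.14, so θ = arctan(0.14) = 7.9696°.

7.97°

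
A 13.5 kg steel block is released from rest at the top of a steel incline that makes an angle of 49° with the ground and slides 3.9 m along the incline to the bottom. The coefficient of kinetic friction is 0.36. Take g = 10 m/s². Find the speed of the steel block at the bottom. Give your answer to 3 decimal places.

The weight component along the incline is mg sin 49° = 101.886 N and the normal force is N = mg cos 49° = 88.568 N.
Friction up the slope is f = μN = 0.36 × 88.568 = 31.884 N, so the net downslope force is 101.886 − 31.884 = 70.002 N and a = 70.002 / 13.5 = 5.1853 m/s².
Starting from rest over a distance of 3.9 m, v² = 2aL = 2 × 5.1853 × 3.9 = 40.4453, so v = 6.3597 m/s.

6.360 m/s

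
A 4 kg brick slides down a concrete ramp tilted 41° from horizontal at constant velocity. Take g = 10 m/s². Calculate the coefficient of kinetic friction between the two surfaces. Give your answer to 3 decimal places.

0.869

At constant velocity the net force along the incline is zero: mg sin 41° = μ mg cos 41°.
So μ = tan 41° = 0.6561 / 0.7547 = 0.8694.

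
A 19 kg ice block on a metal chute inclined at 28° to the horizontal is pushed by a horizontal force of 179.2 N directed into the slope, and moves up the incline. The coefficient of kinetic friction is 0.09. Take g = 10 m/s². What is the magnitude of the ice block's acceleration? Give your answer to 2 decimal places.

The horizontal push has components F cos 28° = 179.2 × 0.8829 = 158.216 N up the incline and F sin 28° = 179.2 × 0.4695 = 84.134 N pressing into the surface.
The normal force is therefore N = mg cos 28° + F sin 28° = 167.751 + 84.134 = 251.885 N, and kinetic friction down the slope is μN = 0.09 × 251.885 = 22.670 N.
Along the incline: F cos 28° − mg sin 28° − μN = ma, so 158.216 − 89.205 − 22.670 = 19 a, giving a = 2.4390 m/s².

2.44 m/s²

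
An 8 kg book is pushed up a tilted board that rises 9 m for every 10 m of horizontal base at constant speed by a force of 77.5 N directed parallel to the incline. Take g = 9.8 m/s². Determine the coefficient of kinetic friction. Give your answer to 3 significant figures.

At constant speed ΣF = 0 along the incline. The applied 77.5 N acts up the slope; the weight component mg sin 41.99° = 52.447 N and kinetic friction μN both act down the slope.
So 77.5 = 52.447 + μ × 58.274, giving μ = (77.5 − 52.447) / 58.274 = 0.4299.

0.430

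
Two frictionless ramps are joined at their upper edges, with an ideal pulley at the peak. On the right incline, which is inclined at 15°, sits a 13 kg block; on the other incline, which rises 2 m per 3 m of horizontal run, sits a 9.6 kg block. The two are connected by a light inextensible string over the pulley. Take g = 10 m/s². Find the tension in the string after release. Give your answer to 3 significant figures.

Resolve each weight along its own incline: the 13 kg mass has component 13 × 10 × sin 15° = 33.646 N down its slope, and the 9.6 kg mass has 9.6 × 10 × sin 33.69° = 53.251 N down its slope.
The 9.6 kg side's 53.251 N exceeds the other side's 33.646 N, so that mass slides down and the 13 kg mass slides up. Taking that direction as positive, Newton's second law for the whole system gives 53.251 − 33.646 = (13 + 9.6) a, so a = 19.605 / 22.6 = 0.8675 m/s².
For the 13 kg mass (up-slope positive): T − 33.646 = 13 × 0.8675, so T = 44.924 N.

44.9 N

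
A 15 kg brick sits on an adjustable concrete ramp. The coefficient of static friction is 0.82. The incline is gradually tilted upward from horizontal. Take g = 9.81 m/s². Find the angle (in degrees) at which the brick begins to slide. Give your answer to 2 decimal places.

At the threshold of sliding, static friction is at its maximum μ_s N and exactly balances the weight component along the incline: mg sin θ = μ_s mg cos θ.
Hence tan θ = μ_s = 0.82, so θ = arctan(0.82) = 39.3518°.

39.35°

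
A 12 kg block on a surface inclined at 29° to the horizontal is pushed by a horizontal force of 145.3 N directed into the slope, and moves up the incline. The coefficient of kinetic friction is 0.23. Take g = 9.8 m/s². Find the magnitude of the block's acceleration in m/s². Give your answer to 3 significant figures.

The horizontal push has components F cos 29° = 145.3 × 0.8746 = 127.079 N up the incline and F sin 29° = 145.3 × 0.4848 = 70.441 N pressing into the surface.
The normal force is therefore N = mg cos 29° + F sin 29° = 102.853 + 70.441 = 173.294 N, and kinetic friction down the slope is μN = 0.23 × 173.294 = 39.858 N.
Along the incline: F cos 29° − mg sin 29° − μN = ma, so 127.079 − 57.012 − 39.858 = 12 a, giving a = 2.5174 m/s².

2.52 m/s²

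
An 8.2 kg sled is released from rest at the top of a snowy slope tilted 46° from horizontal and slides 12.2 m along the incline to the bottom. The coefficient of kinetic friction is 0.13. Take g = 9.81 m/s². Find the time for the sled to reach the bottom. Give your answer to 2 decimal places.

The weight component along the incline is mg sin 46° = 57.865 N and the normal force is N = mg cos 46° = 55.880 N.
Friction up the slope is f = μN = 0.13 × 55.880 = 7.264 N, so the net downslope force is 57.865 − 7.264 = 50.601 N and a = 50.601 / 8.2 = 6.1709 m/s².
Starting from rest, L = ½at², so t = √(2L/a) = √(2 × 12.2 / 6.1709) = 1.9885 s.

1.99 s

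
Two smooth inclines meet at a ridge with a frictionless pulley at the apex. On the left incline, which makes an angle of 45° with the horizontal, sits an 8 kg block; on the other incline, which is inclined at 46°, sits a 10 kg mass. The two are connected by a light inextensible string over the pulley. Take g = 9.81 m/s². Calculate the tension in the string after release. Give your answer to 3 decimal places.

62.193 N

Resolve each weight along its own incline: the 8 kg mass has component 8 × 9.81 × sin 45° = 55.494 N down its slope, and the 10 kg mass has 10 × 9.81 × sin 46° = 70.567 N down its slope.
The 10 kg side's 70.567 N exceeds the other side's 55.494 N, so that mass slides down and the 8 kg mass slides up. Taking that direction as positive, Newton's second law for the whole system gives 70.567 − 55.494 = (8 + 10) a, so a = 15.073 / 18 = 0.8374 m/s².
For the 8 kg mass (up-slope positive): T − 55.494 = 8 × 0.8374, so T = 62.193 N.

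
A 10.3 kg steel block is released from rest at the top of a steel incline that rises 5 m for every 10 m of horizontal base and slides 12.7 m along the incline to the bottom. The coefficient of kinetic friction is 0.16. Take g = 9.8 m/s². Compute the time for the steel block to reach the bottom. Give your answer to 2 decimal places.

2.92 s

The weight component along the incline is mg sin 26.57° = 45.142 N and the normal force is N = mg cos 26.57° = 90.283 N.
Friction up the slope is f = μN = 0.16 × 90.283 = 14.445 N, so the net downslope force is 45.142 − 14.445 = 30.697 N and a = 30.697 / 10.3 = 2.9803 m/s².
Starting from rest, L = ½at², so t = √(2L/a) = √(2 × 12.7 / 2.9803) = 2.9194 s.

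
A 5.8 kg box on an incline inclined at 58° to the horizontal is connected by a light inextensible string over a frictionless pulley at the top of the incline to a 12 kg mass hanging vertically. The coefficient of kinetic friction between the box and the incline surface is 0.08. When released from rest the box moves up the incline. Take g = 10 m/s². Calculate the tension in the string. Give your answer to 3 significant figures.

For the box on the incline: the weight component along the slope is m₁g sin 58° = 5.8 × 10 × 0.8480 = 49.184 N and the normal force is N = m₁g cos 58° = 30.735 N.
Kinetic friction opposes the box's motion up the incline: f = μN = 0.08 × 30.735 = 2.459 N acting down the slope.
Newton's second law for the box (up-slope positive): T − 49.184 − 2.459 = 5.8 a. For the hanging mass (downward positive): 12 × 10 − T = 12 a.
Adding the two equations eliminates T: 68.357 = 17.8 a, so a = 3.8403 m/s².
Then from the hanging mass's equation, T = 12 × (10 − 3.8403) = 73.916 N.

73.9 N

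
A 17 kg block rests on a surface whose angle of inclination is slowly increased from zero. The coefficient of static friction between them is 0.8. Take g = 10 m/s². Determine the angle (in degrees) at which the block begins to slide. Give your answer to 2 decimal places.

At the threshold of sliding, static friction is at its maximum μ_s N and exactly balances the weight component along the incline: mg sin θ = μ_s mg cos θ.
Hence tan θ = μ_s = 0.8, so θ = arctan(0.8) = 38.6598°.

38.66°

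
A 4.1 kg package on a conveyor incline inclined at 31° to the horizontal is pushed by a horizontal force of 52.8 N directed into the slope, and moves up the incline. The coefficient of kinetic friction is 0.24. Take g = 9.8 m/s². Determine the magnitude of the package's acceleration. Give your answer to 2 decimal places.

2.38 m/s²

The horizontal push has components F cos 31° = 52.8 × 0.8572 = 45.260 N up the incline and F sin 31° = 52.8 × 0.5150 = 27.192 N pressing into the surface.
The normal force is therefore N = mg cos 31° + F sin 31° = 34.442 + 27.192 = 61.634 N, and kinetic friction down the slope is μN = 0.24 × 61.634 = 14.792 N.
Along the incline: F cos 31° − mg sin 31° − μN = ma, so 45.260 − 20.693 − 14.792 = 4.1 a, giving a = 2.3841 m/s².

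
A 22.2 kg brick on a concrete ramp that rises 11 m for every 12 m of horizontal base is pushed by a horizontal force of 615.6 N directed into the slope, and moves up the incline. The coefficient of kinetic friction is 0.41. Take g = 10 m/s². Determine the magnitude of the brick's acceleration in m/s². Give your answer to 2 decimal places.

The horizontal push has components F cos 42.51° = 615.6 × 0.7372 = 453.820 N up the incline and F sin 42.51° = 615.6 × 0.6757 = 415.961 N pressing into the surface.
The normal force is therefore N = mg cos 42.51° + F sin 42.51° = 163.658 + 415.961 = 579.619 N, and kinetic friction down the slope is μN = 0.41 × 579.619 = 237.644 N.
Along the incline: F cos 42.51° − mg sin 42.51° − μN = ma, so 453.820 − 150.005 − 237.644 = 22.2 a, giving a = 2.9807 m/s².

2.98 m/s²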